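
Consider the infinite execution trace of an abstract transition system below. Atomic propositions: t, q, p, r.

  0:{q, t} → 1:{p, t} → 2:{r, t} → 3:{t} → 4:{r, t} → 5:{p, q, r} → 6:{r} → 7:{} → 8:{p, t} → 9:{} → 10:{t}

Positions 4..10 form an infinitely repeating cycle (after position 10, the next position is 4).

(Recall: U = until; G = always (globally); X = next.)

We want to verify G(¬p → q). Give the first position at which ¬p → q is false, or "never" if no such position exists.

Check ¬p → q at each position in order: 0 ✓, 1 ✓.
At position 2 the labels are {r, t}, so ¬p → q is false there. This is the first violation.

2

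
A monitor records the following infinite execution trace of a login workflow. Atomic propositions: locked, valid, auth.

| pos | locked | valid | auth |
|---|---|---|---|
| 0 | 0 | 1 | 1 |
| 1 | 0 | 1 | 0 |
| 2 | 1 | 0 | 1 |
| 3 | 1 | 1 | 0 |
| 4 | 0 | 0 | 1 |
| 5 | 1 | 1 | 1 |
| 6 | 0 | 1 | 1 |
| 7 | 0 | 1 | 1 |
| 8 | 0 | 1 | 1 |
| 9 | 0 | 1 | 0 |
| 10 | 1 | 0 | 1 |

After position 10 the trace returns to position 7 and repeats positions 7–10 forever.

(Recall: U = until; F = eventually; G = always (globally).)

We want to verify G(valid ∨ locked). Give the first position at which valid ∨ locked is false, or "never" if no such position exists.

Check valid ∨ locked at each position in order: 0 ✓, 1 ✓, 2 ✓, 3 ✓.
At position 4 the labels are {auth}, so valid ∨ locked is false there. This is the first violation.

4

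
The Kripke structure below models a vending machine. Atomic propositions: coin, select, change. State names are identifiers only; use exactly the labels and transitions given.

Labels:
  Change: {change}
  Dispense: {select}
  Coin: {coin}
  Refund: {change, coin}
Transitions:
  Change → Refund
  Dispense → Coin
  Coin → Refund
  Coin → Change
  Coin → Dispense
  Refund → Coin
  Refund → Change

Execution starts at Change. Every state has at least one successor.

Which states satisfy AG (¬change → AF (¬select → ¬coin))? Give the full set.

none

States satisfying ¬change → AF (¬select → ¬coin): {Change, Dispense, Refund}.
States satisfying AG (¬change → AF (¬select → ¬coin)): ∅.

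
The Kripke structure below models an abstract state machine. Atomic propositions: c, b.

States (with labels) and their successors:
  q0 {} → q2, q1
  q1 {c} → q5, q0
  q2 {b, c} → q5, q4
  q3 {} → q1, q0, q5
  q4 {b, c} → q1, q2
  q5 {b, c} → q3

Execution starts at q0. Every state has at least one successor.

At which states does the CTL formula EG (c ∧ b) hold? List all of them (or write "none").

States satisfying c ∧ b: {q2, q4, q5}.
States satisfying EG (c ∧ b): {q2, q4}.

{q2, q4}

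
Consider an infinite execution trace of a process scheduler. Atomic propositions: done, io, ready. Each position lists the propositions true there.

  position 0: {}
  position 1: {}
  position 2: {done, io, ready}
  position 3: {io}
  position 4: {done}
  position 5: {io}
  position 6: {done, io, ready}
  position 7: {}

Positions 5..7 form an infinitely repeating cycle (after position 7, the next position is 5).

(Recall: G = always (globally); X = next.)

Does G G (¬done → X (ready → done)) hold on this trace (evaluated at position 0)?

Holds

G (¬done → X (ready → done)) holds at every position 0..7, and those are all positions ever visited, so G G (¬done → X (ready → done)) holds.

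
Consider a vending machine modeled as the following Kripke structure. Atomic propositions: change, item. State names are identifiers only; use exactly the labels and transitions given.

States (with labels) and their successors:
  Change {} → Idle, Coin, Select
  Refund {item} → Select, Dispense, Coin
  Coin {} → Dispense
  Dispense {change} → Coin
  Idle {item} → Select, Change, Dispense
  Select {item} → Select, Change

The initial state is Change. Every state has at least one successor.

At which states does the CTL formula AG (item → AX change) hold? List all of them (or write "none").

States satisfying item → AX change: {Change, Coin, Dispense}.
States satisfying AG (item → AX change): {Coin, Dispense}.

{Coin, Dispense}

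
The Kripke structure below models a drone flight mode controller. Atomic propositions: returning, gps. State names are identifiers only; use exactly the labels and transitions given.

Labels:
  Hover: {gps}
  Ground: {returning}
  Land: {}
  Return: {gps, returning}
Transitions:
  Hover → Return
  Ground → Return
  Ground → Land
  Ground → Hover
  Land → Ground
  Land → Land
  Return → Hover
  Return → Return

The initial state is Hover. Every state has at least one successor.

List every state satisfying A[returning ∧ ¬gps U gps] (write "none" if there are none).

{Hover, Return}

States satisfying returning ∧ ¬gps: {Ground}.
States satisfying gps: {Hover, Return}.
States satisfying A[returning ∧ ¬gps U gps]: {Hover, Return}.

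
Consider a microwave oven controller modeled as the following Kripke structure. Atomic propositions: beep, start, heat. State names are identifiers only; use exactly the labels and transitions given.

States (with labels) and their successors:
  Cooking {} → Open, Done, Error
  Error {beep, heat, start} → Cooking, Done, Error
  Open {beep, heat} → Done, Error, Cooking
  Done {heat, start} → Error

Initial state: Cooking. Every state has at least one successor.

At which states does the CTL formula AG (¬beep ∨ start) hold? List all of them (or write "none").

none

States satisfying ¬beep ∨ start: {Cooking, Error, Done}.
States satisfying AG (¬beep ∨ start): ∅.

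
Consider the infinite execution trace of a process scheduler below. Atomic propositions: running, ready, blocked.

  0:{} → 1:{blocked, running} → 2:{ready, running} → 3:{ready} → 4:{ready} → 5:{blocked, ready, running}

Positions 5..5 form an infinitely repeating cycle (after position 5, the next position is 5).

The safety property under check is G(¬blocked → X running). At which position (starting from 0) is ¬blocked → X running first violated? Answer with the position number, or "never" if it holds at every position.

Check ¬blocked → X running at each position in order: 0 ✓, 1 ✓.
At position 2 the labels are {ready, running} and the next position 3 has {ready}, so ¬blocked → X running is false there. This is the first violation.

2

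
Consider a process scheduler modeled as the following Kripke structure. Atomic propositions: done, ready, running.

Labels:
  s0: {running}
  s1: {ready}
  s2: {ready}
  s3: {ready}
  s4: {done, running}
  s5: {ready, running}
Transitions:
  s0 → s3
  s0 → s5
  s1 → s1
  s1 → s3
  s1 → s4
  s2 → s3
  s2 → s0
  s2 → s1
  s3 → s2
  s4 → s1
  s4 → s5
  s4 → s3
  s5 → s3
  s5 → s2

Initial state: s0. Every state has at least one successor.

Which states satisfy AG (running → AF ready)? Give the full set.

States satisfying running → AF ready: {s0, s1, s2, s3, s4, s5}.
States satisfying AG (running → AF ready): {s0, s1, s2, s3, s4, s5}.

{s0, s1, s2, s3, s4, s5}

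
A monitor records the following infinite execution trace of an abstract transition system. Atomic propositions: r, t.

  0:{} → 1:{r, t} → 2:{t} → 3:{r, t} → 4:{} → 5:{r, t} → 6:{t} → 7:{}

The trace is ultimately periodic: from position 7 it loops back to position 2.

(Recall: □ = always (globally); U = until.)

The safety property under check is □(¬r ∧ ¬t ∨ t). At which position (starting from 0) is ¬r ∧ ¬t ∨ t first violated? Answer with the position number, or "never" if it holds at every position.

¬r ∧ ¬t ∨ t holds at every position 0..7, and those are all the positions the trace ever visits, so the invariant □(¬r ∧ ¬t ∨ t) is never violated.

never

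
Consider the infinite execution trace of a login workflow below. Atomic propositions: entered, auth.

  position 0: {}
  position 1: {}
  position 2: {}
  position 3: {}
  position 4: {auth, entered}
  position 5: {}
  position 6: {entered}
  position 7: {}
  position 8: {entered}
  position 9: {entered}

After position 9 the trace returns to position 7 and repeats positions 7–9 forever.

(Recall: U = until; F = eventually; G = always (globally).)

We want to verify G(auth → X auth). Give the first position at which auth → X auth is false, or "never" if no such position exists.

Check auth → X auth at each position in order: 0 ✓, 1 ✓, 2 ✓, 3 ✓.
At position 4 the labels are {auth, entered} and the next position 5 has {}, so auth → X auth is false there. This is the first violation.

4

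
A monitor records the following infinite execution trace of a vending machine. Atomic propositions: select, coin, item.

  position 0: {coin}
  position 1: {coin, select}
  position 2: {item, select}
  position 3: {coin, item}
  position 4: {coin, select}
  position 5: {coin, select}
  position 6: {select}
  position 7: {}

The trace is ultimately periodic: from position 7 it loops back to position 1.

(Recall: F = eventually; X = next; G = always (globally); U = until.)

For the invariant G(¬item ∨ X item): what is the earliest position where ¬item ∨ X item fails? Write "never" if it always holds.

Check ¬item ∨ X item at each position in order: 0 ✓, 1 ✓, 2 ✓.
At position 3 the labels are {coin, item} and the next position 4 has {coin, select}, so ¬item ∨ X item is false there. This is the first violation.

3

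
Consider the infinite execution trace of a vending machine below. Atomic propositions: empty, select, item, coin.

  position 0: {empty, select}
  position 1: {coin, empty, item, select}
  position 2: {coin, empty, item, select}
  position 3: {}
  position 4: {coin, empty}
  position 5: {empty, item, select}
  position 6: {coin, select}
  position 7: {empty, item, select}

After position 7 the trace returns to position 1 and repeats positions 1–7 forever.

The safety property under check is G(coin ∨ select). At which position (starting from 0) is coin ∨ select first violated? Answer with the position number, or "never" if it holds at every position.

3

Check coin ∨ select at each position in order: 0 ✓, 1 ✓, 2 ✓.
At position 3 the labels are {}, so coin ∨ select is false there. This is the first violation.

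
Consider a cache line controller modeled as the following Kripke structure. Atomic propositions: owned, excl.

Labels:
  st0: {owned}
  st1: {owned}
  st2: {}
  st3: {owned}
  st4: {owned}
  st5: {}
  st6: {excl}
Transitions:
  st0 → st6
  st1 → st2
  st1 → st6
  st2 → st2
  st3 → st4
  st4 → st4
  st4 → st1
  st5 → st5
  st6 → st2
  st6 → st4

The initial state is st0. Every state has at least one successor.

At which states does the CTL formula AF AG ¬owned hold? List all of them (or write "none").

States satisfying AG ¬owned: {st2, st5}.
States satisfying AF AG ¬owned: {st2, st5}.

{st2, st5}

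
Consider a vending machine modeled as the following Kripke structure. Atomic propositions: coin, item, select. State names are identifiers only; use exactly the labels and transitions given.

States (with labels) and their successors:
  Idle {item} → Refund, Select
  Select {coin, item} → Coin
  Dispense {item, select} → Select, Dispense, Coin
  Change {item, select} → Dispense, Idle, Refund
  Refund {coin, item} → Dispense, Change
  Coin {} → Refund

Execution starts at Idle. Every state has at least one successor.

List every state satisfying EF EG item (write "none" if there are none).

States satisfying EG item: {Idle, Dispense, Change, Refund}.
States satisfying EF EG item: {Idle, Select, Dispense, Change, Refund, Coin}.

{Idle, Select, Dispense, Change, Refund, Coin}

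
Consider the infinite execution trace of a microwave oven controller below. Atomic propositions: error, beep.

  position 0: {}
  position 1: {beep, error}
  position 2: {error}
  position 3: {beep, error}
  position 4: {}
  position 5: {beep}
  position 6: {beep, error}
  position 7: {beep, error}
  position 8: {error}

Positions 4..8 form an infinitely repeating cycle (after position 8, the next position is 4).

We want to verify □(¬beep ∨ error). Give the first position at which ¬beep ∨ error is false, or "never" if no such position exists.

Check ¬beep ∨ error at each position in order: 0 ✓, 1 ✓, 2 ✓, 3 ✓, 4 ✓.
At position 5 the labels are {beep}, so ¬beep ∨ error is false there. This is the first violation.

5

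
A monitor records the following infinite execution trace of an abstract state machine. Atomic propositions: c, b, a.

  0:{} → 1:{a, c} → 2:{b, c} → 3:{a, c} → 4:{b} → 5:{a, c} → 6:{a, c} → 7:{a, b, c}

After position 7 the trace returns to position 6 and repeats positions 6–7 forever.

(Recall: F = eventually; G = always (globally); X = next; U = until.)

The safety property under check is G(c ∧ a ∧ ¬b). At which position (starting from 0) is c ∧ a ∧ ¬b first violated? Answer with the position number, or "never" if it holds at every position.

At position 0 the labels are {}, so c ∧ a ∧ ¬b is false there. This is the first violation.

0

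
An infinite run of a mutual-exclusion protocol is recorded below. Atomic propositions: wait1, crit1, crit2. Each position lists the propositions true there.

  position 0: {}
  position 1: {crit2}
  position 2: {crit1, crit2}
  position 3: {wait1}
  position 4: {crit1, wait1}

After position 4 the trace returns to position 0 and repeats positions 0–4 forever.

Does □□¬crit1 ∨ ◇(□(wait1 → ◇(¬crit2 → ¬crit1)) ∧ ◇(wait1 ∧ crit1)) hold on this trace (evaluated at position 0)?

Holds

□¬crit1 must hold at every position from 0 onward. It fails at position 0, so □□¬crit1 is false.
At position 0: □□¬crit1 is false; ◇(□(wait1 → ◇(¬crit2 → ¬crit1)) ∧ ◇(wait1 ∧ crit1)) is true; so □□¬crit1 ∨ ◇(□(wait1 → ◇(¬crit2 → ¬crit1)) ∧ ◇(wait1 ∧ crit1)) is true.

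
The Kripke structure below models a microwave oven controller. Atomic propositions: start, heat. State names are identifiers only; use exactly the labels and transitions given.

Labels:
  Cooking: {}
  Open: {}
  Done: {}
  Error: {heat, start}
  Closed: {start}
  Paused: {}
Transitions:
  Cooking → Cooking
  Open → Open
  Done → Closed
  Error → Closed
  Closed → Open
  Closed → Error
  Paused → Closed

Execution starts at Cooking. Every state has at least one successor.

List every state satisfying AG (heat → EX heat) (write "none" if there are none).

States satisfying heat → EX heat: {Cooking, Open, Done, Closed, Paused}.
States satisfying AG (heat → EX heat): {Cooking, Open}.

{Cooking, Open}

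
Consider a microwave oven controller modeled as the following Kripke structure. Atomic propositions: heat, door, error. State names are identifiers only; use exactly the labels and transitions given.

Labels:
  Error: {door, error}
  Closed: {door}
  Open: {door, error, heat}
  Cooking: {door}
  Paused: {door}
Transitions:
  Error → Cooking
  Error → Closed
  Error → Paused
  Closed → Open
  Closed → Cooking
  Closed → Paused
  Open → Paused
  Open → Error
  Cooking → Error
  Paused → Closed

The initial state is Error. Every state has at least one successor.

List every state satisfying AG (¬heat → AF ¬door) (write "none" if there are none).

none

States satisfying ¬heat → AF ¬door: {Open}.
States satisfying AG (¬heat → AF ¬door): ∅.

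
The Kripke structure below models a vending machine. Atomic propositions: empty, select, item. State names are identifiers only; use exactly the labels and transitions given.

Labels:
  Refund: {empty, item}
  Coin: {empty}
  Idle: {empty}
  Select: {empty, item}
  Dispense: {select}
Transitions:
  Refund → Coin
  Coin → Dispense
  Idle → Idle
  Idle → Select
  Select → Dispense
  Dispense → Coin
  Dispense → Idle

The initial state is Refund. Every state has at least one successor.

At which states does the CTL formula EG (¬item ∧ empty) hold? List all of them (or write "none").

{Idle}

States satisfying ¬item ∧ empty: {Coin, Idle}.
States satisfying EG (¬item ∧ empty): {Idle}.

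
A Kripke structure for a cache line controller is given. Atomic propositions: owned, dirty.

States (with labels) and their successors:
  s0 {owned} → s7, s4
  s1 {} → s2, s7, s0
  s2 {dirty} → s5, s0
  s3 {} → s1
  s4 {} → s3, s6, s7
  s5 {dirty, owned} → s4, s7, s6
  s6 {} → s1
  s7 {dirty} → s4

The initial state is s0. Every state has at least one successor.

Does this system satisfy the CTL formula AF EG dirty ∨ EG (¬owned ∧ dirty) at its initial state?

States satisfying EG dirty: ∅.
States satisfying AF EG dirty: ∅.
States satisfying ¬owned ∧ dirty: {s2, s7}.
States satisfying EG (¬owned ∧ dirty): ∅.
States satisfying AF EG dirty ∨ EG (¬owned ∧ dirty): ∅.
s0 ∉ Sat(AF EG dirty ∨ EG (¬owned ∧ dirty)).

No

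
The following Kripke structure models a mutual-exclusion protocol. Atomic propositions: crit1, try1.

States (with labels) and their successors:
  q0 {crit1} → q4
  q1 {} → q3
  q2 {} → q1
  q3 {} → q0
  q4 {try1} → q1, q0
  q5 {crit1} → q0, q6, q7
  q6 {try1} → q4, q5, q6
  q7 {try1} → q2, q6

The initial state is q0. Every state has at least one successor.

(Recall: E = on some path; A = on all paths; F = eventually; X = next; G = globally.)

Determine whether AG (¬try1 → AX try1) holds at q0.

Violated

States satisfying ¬try1 → AX try1: {q0, q4, q6, q7}.
States satisfying AG (¬try1 → AX try1): ∅.
q1 is reachable from q0 and violates ¬try1 → AX try1, so AG fails at q0.
q0 ∉ Sat(AG (¬try1 → AX try1)).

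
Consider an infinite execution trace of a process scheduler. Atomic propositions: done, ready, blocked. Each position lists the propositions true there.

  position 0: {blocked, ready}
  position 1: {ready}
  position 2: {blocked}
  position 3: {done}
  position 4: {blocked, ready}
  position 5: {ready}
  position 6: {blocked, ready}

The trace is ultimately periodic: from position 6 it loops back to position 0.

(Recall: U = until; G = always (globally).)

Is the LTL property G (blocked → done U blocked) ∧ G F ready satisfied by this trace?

blocked → done U blocked holds at every position 0..6, and those are all positions ever visited, so G (blocked → done U blocked) holds.
Positions where blocked holds: 0, 2, 4, 6.
Check done U blocked at each: 0→ok, 2→ok, 4→ok, 6→ok.
F ready holds at every position 0..6, and those are all positions ever visited, so G F ready holds.
At position 0: G (blocked → done U blocked) is true; G F ready is true; so G (blocked → done U blocked) ∧ G F ready is true.

Yes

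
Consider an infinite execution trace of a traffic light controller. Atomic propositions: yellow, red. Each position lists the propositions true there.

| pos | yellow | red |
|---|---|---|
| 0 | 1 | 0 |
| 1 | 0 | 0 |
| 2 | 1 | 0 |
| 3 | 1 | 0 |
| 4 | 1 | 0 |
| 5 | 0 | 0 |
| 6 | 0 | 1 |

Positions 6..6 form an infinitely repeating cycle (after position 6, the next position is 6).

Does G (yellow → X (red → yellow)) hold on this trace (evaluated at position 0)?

yellow → X (red → yellow) holds at every position 0..6, and those are all positions ever visited, so G (yellow → X (red → yellow)) holds.
Positions where yellow holds: 0, 2, 3, 4.
Check X (red → yellow) at each: 0→ok, 2→ok, 3→ok, 4→ok.

Satisfied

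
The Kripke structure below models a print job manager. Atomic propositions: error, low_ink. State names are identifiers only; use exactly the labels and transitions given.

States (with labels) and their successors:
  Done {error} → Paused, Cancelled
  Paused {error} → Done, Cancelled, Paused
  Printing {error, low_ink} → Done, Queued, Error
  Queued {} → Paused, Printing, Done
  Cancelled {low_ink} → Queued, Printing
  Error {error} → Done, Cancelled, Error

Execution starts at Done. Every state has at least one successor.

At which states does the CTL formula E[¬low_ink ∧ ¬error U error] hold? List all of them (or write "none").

States satisfying ¬low_ink ∧ ¬error: {Queued}.
States satisfying error: {Done, Paused, Printing, Error}.
States satisfying E[¬low_ink ∧ ¬error U error]: {Done, Paused, Printing, Queued, Error}.

{Done, Paused, Printing, Queued, Error}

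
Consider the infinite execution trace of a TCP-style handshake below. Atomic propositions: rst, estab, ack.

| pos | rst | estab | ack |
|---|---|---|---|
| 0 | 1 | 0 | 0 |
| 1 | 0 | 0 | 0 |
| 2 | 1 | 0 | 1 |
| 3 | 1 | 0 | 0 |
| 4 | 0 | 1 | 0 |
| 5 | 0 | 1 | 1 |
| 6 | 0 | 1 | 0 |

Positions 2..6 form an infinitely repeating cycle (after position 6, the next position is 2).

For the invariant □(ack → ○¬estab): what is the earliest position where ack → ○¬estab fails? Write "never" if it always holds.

5

Check ack → ○¬estab at each position in order: 0 ✓, 1 ✓, 2 ✓, 3 ✓, 4 ✓.
At position 5 the labels are {ack, estab} and the next position 6 has {estab}, so ack → ○¬estab is false there. This is the first violation.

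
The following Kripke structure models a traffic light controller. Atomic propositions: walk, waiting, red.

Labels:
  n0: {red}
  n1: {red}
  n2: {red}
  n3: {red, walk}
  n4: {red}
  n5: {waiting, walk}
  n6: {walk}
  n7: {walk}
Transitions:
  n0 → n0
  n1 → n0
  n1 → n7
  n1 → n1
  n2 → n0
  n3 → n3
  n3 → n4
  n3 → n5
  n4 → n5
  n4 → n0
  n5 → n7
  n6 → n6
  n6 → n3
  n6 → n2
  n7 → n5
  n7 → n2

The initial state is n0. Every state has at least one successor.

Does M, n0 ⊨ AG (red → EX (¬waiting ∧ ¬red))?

States satisfying red → EX (¬waiting ∧ ¬red): {n1, n5, n6, n7}.
States satisfying AG (red → EX (¬waiting ∧ ¬red)): ∅.
n0 is reachable from n0 and violates red → EX (¬waiting ∧ ¬red), so AG fails at n0.
n0 ∉ Sat(AG (red → EX (¬waiting ∧ ¬red))).

Violated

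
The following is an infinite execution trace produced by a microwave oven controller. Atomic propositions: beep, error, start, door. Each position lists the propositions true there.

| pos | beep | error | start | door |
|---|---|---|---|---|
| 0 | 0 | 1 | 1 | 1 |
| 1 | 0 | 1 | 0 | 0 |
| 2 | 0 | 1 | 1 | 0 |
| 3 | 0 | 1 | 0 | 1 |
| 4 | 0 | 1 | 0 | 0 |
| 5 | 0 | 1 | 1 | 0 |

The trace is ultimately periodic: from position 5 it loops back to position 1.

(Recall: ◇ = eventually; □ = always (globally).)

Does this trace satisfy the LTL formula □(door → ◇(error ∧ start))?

door → ◇(error ∧ start) holds at every position 0..5, and those are all positions ever visited, so □(door → ◇(error ∧ start)) holds.
Positions where door holds: 0, 3.
Check ◇(error ∧ start) at each: 0→ok, 3→ok.

Yes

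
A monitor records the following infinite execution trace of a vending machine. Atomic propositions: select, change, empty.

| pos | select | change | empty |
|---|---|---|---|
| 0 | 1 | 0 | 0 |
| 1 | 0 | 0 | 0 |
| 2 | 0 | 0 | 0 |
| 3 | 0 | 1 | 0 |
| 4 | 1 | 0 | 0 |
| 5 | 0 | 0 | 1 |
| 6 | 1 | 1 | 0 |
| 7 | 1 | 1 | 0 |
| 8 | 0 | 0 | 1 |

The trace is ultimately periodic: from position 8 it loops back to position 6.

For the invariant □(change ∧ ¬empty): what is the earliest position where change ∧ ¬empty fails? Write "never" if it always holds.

At position 0 the labels are {select}, so change ∧ ¬empty is false there. This is the first violation.

0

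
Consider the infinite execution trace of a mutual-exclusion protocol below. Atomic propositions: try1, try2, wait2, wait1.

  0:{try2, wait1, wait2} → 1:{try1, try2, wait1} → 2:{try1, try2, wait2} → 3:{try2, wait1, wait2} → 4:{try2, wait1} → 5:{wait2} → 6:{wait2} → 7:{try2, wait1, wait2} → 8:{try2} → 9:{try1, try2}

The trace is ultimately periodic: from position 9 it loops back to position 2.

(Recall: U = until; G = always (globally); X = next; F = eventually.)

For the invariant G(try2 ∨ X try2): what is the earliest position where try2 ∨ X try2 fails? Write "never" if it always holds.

5

Check try2 ∨ X try2 at each position in order: 0 ✓, 1 ✓, 2 ✓, 3 ✓, 4 ✓.
At position 5 the labels are {wait2} and the next position 6 has {wait2}, so try2 ∨ X try2 is false there. This is the first violation.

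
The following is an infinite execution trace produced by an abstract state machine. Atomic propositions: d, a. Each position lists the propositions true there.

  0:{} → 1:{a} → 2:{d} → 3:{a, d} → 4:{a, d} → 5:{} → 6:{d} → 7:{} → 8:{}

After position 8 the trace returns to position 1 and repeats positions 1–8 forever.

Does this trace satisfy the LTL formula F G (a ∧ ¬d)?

Violated

G (a ∧ ¬d) is false at every position 0..8, so it never becomes true and F G (a ∧ ¬d) fails.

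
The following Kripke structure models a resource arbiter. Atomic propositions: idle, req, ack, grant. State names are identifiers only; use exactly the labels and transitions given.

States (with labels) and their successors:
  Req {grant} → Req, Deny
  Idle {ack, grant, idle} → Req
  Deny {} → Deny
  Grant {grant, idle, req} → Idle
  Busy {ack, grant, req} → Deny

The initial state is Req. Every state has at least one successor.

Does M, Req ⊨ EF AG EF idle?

States satisfying AG EF idle: ∅.
States satisfying EF AG EF idle: ∅.
No suitable path/successor from Req witnesses the formula.
Req ∉ Sat(EF AG EF idle).

Violated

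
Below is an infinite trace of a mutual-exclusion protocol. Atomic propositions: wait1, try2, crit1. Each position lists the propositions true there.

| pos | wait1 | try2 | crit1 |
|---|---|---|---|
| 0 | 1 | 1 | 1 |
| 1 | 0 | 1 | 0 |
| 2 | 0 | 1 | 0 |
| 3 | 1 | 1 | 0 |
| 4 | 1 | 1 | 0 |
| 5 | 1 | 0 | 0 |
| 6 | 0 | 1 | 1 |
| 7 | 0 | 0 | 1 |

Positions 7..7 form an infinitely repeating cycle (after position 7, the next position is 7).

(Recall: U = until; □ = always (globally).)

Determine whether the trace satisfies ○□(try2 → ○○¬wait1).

The position after 0 is 1; □(try2 → ○○¬wait1) is false there.

Does not hold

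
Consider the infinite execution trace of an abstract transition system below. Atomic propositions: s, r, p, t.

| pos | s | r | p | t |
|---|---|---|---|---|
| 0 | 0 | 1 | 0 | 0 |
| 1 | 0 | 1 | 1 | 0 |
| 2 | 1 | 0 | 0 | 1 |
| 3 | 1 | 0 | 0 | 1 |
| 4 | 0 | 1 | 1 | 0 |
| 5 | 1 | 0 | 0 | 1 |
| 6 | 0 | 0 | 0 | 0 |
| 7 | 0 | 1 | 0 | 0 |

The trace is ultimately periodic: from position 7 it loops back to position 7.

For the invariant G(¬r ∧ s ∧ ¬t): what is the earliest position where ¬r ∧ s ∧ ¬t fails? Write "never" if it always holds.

0

At position 0 the labels are {r}, so ¬r ∧ s ∧ ¬t is false there. This is the first violation.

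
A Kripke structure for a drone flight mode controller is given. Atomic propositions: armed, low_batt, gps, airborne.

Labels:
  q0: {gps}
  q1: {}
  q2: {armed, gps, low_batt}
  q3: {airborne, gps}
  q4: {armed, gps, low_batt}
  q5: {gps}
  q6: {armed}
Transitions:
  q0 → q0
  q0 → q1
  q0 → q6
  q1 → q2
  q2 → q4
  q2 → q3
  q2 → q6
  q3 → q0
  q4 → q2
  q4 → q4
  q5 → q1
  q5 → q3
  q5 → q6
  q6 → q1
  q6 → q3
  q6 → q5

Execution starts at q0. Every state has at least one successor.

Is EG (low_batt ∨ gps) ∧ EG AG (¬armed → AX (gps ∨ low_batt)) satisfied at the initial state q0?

States satisfying low_batt ∨ gps: {q0, q2, q3, q4, q5}.
States satisfying EG (low_batt ∨ gps): {q0, q2, q3, q4, q5}.
States satisfying AG (¬armed → AX (gps ∨ low_batt)): ∅.
States satisfying EG AG (¬armed → AX (gps ∨ low_batt)): ∅.
States satisfying EG (low_batt ∨ gps) ∧ EG AG (¬armed → AX (gps ∨ low_batt)): ∅.
q0 ∉ Sat(EG (low_batt ∨ gps) ∧ EG AG (¬armed → AX (gps ∨ low_batt))).

Violated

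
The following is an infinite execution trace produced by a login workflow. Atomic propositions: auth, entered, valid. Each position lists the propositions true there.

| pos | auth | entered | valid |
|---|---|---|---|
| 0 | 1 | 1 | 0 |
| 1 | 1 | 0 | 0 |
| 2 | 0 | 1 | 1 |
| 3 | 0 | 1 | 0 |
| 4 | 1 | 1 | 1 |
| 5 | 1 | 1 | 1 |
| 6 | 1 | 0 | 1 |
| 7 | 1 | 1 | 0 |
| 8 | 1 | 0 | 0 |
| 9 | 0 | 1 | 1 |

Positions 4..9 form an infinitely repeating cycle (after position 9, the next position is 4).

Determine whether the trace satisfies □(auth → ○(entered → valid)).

No

auth → ○(entered → valid) must hold at every position from 0 onward. It fails at position 6, so □(auth → ○(entered → valid)) is false.
Positions where auth holds: 0, 1, 4, 5, 6, 7, 8.
Check ○(entered → valid) at each: 0→ok, 1→ok, 4→ok, 5→ok, 6→fails, 7→ok, 8→ok.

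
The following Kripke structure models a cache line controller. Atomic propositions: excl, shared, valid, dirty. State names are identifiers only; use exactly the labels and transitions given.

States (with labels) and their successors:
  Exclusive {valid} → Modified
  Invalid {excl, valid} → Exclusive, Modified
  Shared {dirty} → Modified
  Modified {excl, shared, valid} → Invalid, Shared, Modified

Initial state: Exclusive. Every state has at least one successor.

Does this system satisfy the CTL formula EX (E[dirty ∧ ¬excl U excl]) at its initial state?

States satisfying E[dirty ∧ ¬excl U excl]: {Invalid, Shared, Modified}.
States satisfying EX (E[dirty ∧ ¬excl U excl]): {Exclusive, Invalid, Shared, Modified}.
Exclusive ∈ Sat(EX (E[dirty ∧ ¬excl U excl])).

Satisfied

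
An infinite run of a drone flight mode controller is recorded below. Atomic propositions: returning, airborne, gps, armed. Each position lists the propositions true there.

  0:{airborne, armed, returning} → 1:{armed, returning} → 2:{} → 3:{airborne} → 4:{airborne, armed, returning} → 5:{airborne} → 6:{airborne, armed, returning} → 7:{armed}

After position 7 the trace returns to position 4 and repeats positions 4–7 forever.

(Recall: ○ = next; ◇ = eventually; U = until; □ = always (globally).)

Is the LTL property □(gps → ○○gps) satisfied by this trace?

gps → ○○gps holds at every position 0..7, and those are all positions ever visited, so □(gps → ○○gps) holds.

Satisfied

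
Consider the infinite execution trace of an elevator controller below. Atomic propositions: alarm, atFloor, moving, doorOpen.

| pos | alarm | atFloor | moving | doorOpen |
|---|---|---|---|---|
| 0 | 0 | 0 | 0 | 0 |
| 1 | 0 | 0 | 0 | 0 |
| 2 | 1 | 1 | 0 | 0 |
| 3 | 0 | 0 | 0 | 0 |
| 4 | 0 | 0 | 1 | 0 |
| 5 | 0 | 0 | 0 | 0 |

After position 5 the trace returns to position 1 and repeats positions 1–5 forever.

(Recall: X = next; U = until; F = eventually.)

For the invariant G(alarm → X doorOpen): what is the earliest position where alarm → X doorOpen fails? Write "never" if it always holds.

2

Check alarm → X doorOpen at each position in order: 0 ✓, 1 ✓.
At position 2 the labels are {alarm, atFloor} and the next position 3 has {}, so alarm → X doorOpen is false there. This is the first violation.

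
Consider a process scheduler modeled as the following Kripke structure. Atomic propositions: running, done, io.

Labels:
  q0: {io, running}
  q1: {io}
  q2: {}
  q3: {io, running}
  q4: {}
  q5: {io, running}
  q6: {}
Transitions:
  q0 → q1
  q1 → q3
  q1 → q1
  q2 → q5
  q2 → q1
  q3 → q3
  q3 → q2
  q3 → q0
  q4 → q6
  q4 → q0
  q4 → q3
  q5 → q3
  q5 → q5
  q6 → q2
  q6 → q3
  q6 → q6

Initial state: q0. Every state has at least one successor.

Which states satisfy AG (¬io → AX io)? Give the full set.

{q0, q1, q2, q3, q5}

States satisfying ¬io → AX io: {q0, q1, q2, q3, q5}.
States satisfying AG (¬io → AX io): {q0, q1, q2, q3, q5}.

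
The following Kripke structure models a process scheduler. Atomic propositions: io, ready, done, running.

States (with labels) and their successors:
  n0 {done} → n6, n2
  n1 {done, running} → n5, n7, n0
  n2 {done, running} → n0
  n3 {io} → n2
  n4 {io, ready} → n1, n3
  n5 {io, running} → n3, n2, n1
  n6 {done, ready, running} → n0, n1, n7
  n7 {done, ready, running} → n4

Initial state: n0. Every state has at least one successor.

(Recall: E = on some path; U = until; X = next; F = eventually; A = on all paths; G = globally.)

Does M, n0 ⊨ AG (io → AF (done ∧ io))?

States satisfying io → AF (done ∧ io): {n0, n1, n2, n6, n7}.
States satisfying AG (io → AF (done ∧ io)): ∅.
n3 is reachable from n0 and violates io → AF (done ∧ io), so AG fails at n0.
n0 ∉ Sat(AG (io → AF (done ∧ io))).

No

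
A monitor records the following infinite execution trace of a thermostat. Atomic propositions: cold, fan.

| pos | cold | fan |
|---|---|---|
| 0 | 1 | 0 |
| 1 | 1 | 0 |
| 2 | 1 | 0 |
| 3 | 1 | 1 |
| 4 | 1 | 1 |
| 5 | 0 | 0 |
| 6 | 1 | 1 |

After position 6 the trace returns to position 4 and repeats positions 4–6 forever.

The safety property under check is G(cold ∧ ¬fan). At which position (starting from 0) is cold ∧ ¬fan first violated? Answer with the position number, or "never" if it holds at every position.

Check cold ∧ ¬fan at each position in order: 0 ✓, 1 ✓, 2 ✓.
At position 3 the labels are {cold, fan}, so cold ∧ ¬fan is false there. This is the first violation.

3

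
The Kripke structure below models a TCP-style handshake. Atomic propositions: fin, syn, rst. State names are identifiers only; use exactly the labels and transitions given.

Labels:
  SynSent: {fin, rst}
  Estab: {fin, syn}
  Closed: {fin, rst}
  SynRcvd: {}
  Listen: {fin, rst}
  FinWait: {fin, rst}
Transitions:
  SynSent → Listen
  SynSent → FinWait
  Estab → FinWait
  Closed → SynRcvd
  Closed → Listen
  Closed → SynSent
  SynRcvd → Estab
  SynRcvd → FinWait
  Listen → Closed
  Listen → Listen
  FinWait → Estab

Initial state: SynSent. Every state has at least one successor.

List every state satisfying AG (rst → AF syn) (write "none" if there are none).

{Estab, SynRcvd, FinWait}

States satisfying rst → AF syn: {Estab, SynRcvd, FinWait}.
States satisfying AG (rst → AF syn): {Estab, SynRcvd, FinWait}.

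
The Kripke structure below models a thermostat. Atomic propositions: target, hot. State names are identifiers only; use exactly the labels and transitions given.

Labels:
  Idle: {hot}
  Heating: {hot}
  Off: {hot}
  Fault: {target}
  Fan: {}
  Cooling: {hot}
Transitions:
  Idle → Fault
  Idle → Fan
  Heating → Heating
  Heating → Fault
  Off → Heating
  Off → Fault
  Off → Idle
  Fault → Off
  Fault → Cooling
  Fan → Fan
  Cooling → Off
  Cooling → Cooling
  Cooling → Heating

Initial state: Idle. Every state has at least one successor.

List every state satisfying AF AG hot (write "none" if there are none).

States satisfying AG hot: ∅.
States satisfying AF AG hot: ∅.

none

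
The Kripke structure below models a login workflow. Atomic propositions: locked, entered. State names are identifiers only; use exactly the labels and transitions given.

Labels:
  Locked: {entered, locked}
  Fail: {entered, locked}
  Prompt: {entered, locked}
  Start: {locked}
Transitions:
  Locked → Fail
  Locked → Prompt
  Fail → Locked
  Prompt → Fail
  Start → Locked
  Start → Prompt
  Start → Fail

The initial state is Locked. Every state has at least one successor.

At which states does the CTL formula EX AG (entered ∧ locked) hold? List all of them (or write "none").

States satisfying AG (entered ∧ locked): {Locked, Fail, Prompt}.
States satisfying EX AG (entered ∧ locked): {Locked, Fail, Prompt, Start}.

{Locked, Fail, Prompt, Start}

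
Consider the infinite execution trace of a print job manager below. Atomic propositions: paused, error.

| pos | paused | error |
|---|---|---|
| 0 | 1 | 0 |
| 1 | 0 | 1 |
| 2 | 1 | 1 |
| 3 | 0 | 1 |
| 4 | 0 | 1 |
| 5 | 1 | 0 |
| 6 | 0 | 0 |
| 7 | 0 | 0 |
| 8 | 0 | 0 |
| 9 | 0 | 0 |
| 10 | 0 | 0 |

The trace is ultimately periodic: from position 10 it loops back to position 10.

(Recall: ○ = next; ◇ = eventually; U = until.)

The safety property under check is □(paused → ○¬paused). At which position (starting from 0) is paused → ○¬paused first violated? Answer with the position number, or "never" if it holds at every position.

never

paused → ○¬paused holds at every position 0..10, and those are all the positions the trace ever visits, so the invariant □(paused → ○¬paused) is never violated.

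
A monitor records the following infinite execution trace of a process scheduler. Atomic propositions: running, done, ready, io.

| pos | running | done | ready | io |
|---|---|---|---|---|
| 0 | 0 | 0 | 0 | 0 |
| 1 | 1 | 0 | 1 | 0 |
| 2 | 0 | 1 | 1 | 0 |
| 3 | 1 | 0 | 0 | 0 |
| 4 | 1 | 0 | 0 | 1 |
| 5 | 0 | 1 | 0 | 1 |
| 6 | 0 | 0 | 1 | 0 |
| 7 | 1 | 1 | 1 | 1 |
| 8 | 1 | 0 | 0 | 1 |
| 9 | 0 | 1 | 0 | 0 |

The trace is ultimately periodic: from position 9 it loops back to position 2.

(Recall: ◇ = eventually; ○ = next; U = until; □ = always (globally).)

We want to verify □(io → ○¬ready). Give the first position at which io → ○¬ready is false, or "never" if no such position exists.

5

Check io → ○¬ready at each position in order: 0 ✓, 1 ✓, 2 ✓, 3 ✓, 4 ✓.
At position 5 the labels are {done, io} and the next position 6 has {ready}, so io → ○¬ready is false there. This is the first violation.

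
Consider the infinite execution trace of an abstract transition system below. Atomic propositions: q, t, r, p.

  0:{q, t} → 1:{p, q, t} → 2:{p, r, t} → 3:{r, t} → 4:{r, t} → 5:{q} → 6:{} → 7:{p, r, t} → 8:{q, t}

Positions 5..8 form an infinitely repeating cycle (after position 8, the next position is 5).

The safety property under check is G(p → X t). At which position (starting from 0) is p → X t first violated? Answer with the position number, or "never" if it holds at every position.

never

p → X t holds at every position 0..8, and those are all the positions the trace ever visits, so the invariant G(p → X t) is never violated.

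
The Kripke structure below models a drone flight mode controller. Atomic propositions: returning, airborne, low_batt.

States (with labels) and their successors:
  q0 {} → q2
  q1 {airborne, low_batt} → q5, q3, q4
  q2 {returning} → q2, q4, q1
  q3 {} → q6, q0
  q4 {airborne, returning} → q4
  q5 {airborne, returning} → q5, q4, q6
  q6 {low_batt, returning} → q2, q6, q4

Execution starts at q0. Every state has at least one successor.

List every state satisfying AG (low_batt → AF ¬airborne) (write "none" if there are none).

{q4}

States satisfying low_batt → AF ¬airborne: {q0, q2, q3, q4, q5, q6}.
States satisfying AG (low_batt → AF ¬airborne): {q4}.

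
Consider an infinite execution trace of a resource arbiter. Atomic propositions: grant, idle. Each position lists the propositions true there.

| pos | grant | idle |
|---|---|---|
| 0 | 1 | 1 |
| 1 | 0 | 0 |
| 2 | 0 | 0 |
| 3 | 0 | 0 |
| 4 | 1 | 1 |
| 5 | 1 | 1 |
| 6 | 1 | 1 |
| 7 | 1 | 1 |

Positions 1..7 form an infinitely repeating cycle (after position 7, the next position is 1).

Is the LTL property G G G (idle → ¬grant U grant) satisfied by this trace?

G G (idle → ¬grant U grant) holds at every position 0..7, and those are all positions ever visited, so G G G (idle → ¬grant U grant) holds.

Yes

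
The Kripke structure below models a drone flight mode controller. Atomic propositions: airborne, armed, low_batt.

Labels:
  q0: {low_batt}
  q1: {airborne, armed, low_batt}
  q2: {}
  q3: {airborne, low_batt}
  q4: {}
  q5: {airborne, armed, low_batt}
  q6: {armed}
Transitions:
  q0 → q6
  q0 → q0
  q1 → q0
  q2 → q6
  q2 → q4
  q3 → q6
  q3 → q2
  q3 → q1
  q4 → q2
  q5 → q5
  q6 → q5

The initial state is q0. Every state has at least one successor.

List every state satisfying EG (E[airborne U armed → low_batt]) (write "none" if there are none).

{q0, q1, q2, q3, q4, q5}

States satisfying E[airborne U armed → low_batt]: {q0, q1, q2, q3, q4, q5}.
States satisfying EG (E[airborne U armed → low_batt]): {q0, q1, q2, q3, q4, q5}.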